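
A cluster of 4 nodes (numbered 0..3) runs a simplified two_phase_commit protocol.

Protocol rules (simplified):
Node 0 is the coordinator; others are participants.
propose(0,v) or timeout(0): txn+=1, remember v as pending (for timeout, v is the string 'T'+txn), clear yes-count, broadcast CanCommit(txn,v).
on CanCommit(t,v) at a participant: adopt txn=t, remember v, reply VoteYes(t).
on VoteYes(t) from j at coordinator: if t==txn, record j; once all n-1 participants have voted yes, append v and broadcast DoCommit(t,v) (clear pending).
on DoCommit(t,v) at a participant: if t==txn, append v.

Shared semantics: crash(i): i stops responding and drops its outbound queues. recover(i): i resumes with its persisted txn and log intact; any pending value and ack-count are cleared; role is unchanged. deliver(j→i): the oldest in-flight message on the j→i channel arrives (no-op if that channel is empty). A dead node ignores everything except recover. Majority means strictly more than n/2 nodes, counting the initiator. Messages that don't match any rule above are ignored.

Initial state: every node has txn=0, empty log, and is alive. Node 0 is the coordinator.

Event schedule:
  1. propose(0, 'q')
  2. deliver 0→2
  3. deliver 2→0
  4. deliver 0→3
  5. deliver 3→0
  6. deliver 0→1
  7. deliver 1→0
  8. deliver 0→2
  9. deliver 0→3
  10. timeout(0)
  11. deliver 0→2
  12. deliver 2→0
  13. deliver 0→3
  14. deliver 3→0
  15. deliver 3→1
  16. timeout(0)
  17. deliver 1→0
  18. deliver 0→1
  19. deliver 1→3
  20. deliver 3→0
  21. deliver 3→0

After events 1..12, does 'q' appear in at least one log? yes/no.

step 1 propose(0,'q'): 0={coor,t=1,log=-}
step 2 deliver 0→2: 2={part,t=1,log=-}
step 3 deliver 2→0: —
step 4 deliver 0→3: 3={part,t=1,log=-}
step 5 deliver 3→0: —
step 6 deliver 0→1: 1={part,t=1,log=-}
step 7 deliver 1→0: 0={coor,t=1,log=q}
step 8 deliver 0→2: 2={part,t=1,log=q}
step 9 deliver 0→3: 3={part,t=1,log=q}
step 10 timeout(0): 0={coor,t=2,log=q}
step 11 deliver 0→2: 2={part,t=2,log=q}
step 12 deliver 2→0: —

yes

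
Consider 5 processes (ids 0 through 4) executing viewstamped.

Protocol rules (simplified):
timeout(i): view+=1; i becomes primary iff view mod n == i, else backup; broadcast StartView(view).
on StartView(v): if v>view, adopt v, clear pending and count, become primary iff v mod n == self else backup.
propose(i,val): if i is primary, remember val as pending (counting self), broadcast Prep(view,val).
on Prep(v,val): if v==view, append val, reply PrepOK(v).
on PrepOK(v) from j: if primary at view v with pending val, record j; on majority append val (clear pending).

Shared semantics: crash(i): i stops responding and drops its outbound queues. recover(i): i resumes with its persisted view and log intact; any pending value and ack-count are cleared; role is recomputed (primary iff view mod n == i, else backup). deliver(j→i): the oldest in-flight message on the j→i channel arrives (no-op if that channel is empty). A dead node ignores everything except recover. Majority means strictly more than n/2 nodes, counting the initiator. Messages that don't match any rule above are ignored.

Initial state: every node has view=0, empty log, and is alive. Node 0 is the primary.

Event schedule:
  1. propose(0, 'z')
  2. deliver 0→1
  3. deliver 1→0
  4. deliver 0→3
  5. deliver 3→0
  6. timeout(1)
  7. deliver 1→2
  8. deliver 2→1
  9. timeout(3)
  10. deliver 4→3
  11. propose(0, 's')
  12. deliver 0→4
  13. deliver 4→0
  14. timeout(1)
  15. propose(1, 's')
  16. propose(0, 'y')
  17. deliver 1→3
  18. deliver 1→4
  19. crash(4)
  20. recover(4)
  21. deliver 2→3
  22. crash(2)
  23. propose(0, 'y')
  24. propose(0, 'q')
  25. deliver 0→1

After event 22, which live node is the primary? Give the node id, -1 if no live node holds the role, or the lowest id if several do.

1. propose(0,'z'):  nop
2. deliver 0→1:  <1:back v0 z>
3. deliver 1→0:  nop
4. deliver 0→3:  <3:back v0 z>
5. deliver 3→0:  <0:prim v0 z>
6. timeout(1):  <1:prim v1 z>
7. deliver 1→2:  <2:back v1 ->
8. deliver 2→1:  nop
9. timeout(3):  <3:back v1 z>
10. deliver 4→3:  nop
11. propose(0,'s'):  nop
12. deliver 0→4:  <4:back v0 z>
13. deliver 4→0:  nop
14. timeout(1):  <1:back v2 z>
15. propose(1,'s'):  nop
16. propose(0,'y'):  nop
17. deliver 1→3:  nop
18. deliver 1→4:  <4:back v1 z>
19. crash(4):  <4:✗back v1 z>
20. recover(4):  <4:back v1 z>
21. deliver 2→3:  nop
22. crash(2):  <2:✗back v1 ->

0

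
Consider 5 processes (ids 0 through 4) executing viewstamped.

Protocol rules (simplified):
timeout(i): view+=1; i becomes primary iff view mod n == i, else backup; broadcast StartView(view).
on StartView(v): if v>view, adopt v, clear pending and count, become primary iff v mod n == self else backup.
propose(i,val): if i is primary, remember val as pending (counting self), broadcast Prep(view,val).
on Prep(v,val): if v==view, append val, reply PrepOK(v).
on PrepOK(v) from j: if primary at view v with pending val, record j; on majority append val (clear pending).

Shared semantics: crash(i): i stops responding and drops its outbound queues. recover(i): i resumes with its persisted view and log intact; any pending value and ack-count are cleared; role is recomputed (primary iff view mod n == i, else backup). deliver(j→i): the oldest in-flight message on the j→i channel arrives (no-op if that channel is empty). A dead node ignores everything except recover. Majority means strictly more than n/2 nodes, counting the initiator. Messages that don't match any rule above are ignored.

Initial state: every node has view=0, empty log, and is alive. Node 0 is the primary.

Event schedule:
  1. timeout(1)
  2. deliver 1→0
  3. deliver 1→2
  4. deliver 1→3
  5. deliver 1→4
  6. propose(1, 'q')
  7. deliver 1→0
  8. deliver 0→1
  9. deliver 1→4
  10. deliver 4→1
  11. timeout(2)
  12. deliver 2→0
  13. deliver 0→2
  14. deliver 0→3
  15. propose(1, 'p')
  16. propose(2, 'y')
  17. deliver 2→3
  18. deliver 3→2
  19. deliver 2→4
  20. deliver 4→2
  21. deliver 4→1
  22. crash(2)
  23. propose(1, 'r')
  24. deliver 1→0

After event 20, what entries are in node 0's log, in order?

q

e1 timeout(1): 1[prim,v=1,-]
e2 deliver 1→0: 0[back,v=1,-]
e3 deliver 1→2: 2[back,v=1,-]
e4 deliver 1→3: 3[back,v=1,-]
e5 deliver 1→4: 4[back,v=1,-]
e6 propose(1,'q'): ·
e7 deliver 1→0: 0[back,v=1,q]
e8 deliver 0→1: ·
e9 deliver 1→4: 4[back,v=1,q]
e10 deliver 4→1: 1[prim,v=1,q]
e11 timeout(2): 2[prim,v=2,-]
e12 deliver 2→0: 0[back,v=2,q]
e13 deliver 0→2: ·
e14 deliver 0→3: ·
e15 propose(1,'p'): ·
e16 propose(2,'y'): ·
e17 deliver 2→3: 3[back,v=2,-]
e18 deliver 3→2: ·
e19 deliver 2→4: 4[back,v=2,q]
e20 deliver 4→2: ·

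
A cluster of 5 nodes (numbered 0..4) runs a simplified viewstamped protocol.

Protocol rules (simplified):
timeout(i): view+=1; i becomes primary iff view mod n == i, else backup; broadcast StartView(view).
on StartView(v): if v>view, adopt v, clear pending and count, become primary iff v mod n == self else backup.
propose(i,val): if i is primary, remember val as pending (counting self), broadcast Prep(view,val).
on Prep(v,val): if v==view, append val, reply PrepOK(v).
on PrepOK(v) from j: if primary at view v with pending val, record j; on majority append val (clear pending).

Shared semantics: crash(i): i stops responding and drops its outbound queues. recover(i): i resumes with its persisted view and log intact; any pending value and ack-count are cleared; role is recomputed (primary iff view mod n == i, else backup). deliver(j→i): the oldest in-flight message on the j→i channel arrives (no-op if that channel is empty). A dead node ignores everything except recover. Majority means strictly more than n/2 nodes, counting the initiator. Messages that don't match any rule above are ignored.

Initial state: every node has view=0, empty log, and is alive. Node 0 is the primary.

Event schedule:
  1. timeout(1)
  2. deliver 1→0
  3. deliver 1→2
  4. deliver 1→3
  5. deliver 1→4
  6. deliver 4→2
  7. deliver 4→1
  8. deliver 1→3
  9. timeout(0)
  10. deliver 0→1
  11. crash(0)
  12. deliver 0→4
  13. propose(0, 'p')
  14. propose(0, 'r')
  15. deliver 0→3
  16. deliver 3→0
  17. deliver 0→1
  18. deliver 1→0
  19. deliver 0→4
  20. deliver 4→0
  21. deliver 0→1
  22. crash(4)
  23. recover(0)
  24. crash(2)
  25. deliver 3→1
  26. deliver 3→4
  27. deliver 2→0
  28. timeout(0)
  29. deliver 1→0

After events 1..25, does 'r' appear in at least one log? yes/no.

[1] timeout(1) → N1(prim v1 [-])
[2] deliver 1→0 → N0(back v1 [-])
[3] deliver 1→2 → N2(back v1 [-])
[4] deliver 1→3 → N3(back v1 [-])
[5] deliver 1→4 → N4(back v1 [-])
[6] deliver 4→2 → ∅
[7] deliver 4→1 → ∅
[8] deliver 1→3 → ∅
[9] timeout(0) → N0(back v2 [-])
[10] deliver 0→1 → N1(back v2 [-])
[11] crash(0) → N0(✗back v2 [-])
[12] deliver 0→4 → ∅
[13] propose(0,'p') → ∅
[14] propose(0,'r') → ∅
[15] deliver 0→3 → ∅
[16] deliver 3→0 → ∅
[17] deliver 0→1 → ∅
[18] deliver 1→0 → ∅
[19] deliver 0→4 → ∅
[20] deliver 4→0 → ∅
[21] deliver 0→1 → ∅
[22] crash(4) → N4(✗back v1 [-])
[23] recover(0) → N0(back v2 [-])
[24] crash(2) → N2(✗back v1 [-])
[25] deliver 3→1 → ∅

no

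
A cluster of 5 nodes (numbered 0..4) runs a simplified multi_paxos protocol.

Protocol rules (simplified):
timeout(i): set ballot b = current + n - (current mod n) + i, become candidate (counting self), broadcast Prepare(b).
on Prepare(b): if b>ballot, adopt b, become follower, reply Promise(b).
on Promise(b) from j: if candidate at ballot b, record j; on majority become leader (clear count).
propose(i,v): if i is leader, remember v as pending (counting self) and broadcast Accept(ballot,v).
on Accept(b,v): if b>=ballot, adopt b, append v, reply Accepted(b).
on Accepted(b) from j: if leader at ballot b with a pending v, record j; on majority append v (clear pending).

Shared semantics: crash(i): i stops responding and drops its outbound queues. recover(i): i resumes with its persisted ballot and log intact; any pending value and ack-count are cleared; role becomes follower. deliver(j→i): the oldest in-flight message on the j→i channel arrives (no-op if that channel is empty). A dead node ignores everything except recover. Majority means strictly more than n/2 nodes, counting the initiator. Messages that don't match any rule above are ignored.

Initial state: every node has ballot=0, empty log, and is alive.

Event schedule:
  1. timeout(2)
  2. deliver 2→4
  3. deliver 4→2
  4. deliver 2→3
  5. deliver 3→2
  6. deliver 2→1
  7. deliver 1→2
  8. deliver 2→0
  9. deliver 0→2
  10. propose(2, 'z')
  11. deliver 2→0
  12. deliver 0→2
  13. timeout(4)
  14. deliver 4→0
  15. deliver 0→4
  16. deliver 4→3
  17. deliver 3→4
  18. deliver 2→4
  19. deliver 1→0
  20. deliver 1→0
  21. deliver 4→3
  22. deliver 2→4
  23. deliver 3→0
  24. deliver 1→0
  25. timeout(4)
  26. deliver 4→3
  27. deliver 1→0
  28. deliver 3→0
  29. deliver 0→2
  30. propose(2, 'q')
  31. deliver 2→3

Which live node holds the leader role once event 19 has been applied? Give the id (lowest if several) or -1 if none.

2

[1] timeout(2) → N2(cand b7 [-])
[2] deliver 2→4 → N4(foll b7 [-])
[3] deliver 4→2 → ∅
[4] deliver 2→3 → N3(foll b7 [-])
[5] deliver 3→2 → N2(lead b7 [-])
[6] deliver 2→1 → N1(foll b7 [-])
[7] deliver 1→2 → ∅
[8] deliver 2→0 → N0(foll b7 [-])
[9] deliver 0→2 → ∅
[10] propose(2,'z') → ∅
[11] deliver 2→0 → N0(foll b7 [z])
[12] deliver 0→2 → ∅
[13] timeout(4) → N4(cand b14 [-])
[14] deliver 4→0 → N0(foll b14 [z])
[15] deliver 0→4 → ∅
[16] deliver 4→3 → N3(foll b14 [-])
[17] deliver 3→4 → N4(lead b14 [-])
[18] deliver 2→4 → ∅
[19] deliver 1→0 → ∅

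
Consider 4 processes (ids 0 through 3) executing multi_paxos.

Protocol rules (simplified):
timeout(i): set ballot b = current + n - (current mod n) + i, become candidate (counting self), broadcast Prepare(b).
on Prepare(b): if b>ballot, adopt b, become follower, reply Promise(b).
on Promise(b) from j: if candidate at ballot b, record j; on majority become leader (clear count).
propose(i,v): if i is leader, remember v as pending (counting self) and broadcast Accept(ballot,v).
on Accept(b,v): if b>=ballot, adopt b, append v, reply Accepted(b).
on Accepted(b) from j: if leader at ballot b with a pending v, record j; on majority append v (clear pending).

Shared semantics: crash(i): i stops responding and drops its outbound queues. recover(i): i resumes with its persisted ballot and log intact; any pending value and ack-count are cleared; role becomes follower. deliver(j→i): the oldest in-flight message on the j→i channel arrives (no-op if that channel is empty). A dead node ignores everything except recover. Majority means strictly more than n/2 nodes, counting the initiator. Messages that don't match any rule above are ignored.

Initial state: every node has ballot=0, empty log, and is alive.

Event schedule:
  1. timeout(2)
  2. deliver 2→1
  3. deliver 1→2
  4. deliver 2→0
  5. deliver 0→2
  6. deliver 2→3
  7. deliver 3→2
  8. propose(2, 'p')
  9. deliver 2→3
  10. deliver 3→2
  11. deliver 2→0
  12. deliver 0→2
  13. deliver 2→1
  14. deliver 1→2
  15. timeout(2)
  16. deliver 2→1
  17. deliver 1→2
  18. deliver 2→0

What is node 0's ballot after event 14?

6

step 1 timeout(2): 2={cand,b=6,log=-}
step 2 deliver 2→1: 1={foll,b=6,log=-}
step 3 deliver 1→2: —
step 4 deliver 2→0: 0={foll,b=6,log=-}
step 5 deliver 0→2: 2={lead,b=6,log=-}
step 6 deliver 2→3: 3={foll,b=6,log=-}
step 7 deliver 3→2: —
step 8 propose(2,'p'): —
step 9 deliver 2→3: 3={foll,b=6,log=p}
step 10 deliver 3→2: —
step 11 deliver 2→0: 0={foll,b=6,log=p}
step 12 deliver 0→2: 2={lead,b=6,log=p}
step 13 deliver 2→1: 1={foll,b=6,log=p}
step 14 deliver 1→2: —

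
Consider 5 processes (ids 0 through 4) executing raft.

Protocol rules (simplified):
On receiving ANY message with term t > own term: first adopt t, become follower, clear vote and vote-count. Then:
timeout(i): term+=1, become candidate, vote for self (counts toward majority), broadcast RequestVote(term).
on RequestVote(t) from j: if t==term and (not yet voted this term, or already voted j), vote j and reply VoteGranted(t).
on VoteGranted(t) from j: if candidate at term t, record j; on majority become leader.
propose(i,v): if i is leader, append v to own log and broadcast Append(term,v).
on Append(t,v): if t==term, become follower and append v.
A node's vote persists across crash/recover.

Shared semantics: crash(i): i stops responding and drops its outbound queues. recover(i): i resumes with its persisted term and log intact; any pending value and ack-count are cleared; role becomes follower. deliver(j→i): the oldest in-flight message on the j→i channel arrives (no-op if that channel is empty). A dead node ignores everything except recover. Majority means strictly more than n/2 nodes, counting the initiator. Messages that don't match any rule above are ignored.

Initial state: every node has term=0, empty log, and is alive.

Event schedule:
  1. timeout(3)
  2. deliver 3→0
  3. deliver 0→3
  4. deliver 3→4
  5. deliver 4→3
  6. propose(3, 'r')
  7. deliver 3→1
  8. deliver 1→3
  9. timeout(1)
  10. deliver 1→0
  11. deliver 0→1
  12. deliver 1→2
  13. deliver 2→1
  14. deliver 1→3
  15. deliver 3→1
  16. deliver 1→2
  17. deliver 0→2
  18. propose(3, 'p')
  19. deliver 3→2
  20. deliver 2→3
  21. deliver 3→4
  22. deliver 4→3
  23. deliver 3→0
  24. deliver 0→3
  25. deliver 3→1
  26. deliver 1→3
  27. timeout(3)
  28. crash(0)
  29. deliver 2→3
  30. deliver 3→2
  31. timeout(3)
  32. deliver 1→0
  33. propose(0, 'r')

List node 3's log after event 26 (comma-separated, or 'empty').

[1] timeout(3) → N3(cand t1 [-])
[2] deliver 3→0 → N0(foll t1 [-])
[3] deliver 0→3 → ∅
[4] deliver 3→4 → N4(foll t1 [-])
[5] deliver 4→3 → N3(lead t1 [-])
[6] propose(3,'r') → N3(lead t1 [r])
[7] deliver 3→1 → N1(foll t1 [-])
[8] deliver 1→3 → ∅
[9] timeout(1) → N1(cand t2 [-])
[10] deliver 1→0 → N0(foll t2 [-])
[11] deliver 0→1 → ∅
[12] deliver 1→2 → N2(foll t2 [-])
[13] deliver 2→1 → N1(lead t2 [-])
[14] deliver 1→3 → N3(foll t2 [r])
[15] deliver 3→1 → ∅
[16] deliver 1→2 → ∅
[17] deliver 0→2 → ∅
[18] propose(3,'p') → ∅
[19] deliver 3→2 → ∅
[20] deliver 2→3 → ∅
[21] deliver 3→4 → N4(foll t1 [r])
[22] deliver 4→3 → ∅
[23] deliver 3→0 → ∅
[24] deliver 0→3 → ∅
[25] deliver 3→1 → ∅
[26] deliver 1→3 → ∅

r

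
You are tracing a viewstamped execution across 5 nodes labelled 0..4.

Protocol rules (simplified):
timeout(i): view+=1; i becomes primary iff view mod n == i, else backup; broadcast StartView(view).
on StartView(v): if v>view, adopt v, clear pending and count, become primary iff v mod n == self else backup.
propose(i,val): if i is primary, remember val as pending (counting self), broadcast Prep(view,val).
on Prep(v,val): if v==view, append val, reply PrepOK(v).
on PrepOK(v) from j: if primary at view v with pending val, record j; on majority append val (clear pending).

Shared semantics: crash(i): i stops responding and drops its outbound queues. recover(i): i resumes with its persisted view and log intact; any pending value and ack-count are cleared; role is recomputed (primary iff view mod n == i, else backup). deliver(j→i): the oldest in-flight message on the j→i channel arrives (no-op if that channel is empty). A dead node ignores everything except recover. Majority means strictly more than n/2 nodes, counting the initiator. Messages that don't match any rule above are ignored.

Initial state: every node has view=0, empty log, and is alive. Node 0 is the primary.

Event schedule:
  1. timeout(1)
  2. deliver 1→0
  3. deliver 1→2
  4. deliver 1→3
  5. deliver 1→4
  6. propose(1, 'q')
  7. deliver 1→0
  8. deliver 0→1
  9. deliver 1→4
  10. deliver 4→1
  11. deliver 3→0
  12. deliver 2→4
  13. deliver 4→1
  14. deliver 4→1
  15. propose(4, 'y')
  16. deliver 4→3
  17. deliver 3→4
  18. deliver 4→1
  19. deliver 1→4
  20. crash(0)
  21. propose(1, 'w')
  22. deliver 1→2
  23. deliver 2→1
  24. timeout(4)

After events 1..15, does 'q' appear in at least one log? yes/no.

step 1 timeout(1): 1={prim,v=1,log=-}
step 2 deliver 1→0: 0={back,v=1,log=-}
step 3 deliver 1→2: 2={back,v=1,log=-}
step 4 deliver 1→3: 3={back,v=1,log=-}
step 5 deliver 1→4: 4={back,v=1,log=-}
step 6 propose(1,'q'): —
step 7 deliver 1→0: 0={back,v=1,log=q}
step 8 deliver 0→1: —
step 9 deliver 1→4: 4={back,v=1,log=q}
step 10 deliver 4→1: 1={prim,v=1,log=q}
step 11 deliver 3→0: —
step 12 deliver 2→4: —
step 13 deliver 4→1: —
step 14 deliver 4→1: —
step 15 propose(4,'y'): —

yes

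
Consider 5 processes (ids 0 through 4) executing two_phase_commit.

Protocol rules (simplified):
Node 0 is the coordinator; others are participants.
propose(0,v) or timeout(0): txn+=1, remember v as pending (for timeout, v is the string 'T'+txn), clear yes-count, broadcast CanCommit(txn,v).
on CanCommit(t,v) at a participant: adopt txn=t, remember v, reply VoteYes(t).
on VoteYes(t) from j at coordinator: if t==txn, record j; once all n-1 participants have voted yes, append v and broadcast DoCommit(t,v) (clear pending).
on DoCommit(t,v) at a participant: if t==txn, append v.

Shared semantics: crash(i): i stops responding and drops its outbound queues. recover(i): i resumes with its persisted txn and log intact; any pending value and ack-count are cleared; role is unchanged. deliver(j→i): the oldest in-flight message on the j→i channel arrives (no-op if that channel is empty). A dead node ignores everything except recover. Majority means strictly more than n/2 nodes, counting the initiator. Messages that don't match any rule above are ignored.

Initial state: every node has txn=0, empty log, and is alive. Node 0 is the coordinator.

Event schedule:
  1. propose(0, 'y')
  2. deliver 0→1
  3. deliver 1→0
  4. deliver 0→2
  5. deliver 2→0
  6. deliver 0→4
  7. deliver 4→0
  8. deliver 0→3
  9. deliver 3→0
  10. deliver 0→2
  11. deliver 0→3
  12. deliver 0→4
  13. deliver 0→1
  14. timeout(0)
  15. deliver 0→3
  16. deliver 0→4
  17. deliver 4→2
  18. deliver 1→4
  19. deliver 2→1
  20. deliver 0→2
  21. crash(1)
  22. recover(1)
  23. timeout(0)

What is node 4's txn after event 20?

[1] propose(0,'y') → N0(coor t1 [-])
[2] deliver 0→1 → N1(part t1 [-])
[3] deliver 1→0 → ∅
[4] deliver 0→2 → N2(part t1 [-])
[5] deliver 2→0 → ∅
[6] deliver 0→4 → N4(part t1 [-])
[7] deliver 4→0 → ∅
[8] deliver 0→3 → N3(part t1 [-])
[9] deliver 3→0 → N0(coor t1 [y])
[10] deliver 0→2 → N2(part t1 [y])
[11] deliver 0→3 → N3(part t1 [y])
[12] deliver 0→4 → N4(part t1 [y])
[13] deliver 0→1 → N1(part t1 [y])
[14] timeout(0) → N0(coor t2 [y])
[15] deliver 0→3 → N3(part t2 [y])
[16] deliver 0→4 → N4(part t2 [y])
[17] deliver 4→2 → ∅
[18] deliver 1→4 → ∅
[19] deliver 2→1 → ∅
[20] deliver 0→2 → N2(part t2 [y])

2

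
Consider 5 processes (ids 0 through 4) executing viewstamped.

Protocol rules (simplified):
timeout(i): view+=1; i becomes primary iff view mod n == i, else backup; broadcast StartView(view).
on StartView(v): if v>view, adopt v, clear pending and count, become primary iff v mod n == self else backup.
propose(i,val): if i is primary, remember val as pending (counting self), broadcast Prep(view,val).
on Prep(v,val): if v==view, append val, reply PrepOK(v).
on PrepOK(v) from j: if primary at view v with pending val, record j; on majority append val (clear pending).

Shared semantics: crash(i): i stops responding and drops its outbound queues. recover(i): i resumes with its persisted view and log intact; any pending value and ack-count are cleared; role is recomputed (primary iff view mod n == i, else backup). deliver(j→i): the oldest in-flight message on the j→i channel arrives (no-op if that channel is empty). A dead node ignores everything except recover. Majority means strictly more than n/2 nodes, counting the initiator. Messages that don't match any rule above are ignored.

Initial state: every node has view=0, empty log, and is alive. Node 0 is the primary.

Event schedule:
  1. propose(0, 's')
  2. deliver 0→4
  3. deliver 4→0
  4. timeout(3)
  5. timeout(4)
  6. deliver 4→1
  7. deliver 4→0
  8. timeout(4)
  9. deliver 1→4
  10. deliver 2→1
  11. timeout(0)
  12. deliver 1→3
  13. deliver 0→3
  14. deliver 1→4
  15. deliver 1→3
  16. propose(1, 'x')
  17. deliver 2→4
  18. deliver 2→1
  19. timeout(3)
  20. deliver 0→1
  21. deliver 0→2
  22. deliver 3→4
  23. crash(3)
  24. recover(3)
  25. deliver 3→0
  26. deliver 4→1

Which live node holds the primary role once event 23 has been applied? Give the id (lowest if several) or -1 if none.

1. propose(0,'s'):  nop
2. deliver 0→4:  <4:back v0 s>
3. deliver 4→0:  nop
4. timeout(3):  <3:back v1 ->
5. timeout(4):  <4:back v1 s>
6. deliver 4→1:  <1:prim v1 ->
7. deliver 4→0:  <0:back v1 ->
8. timeout(4):  <4:back v2 s>
9. deliver 1→4:  nop
10. deliver 2→1:  nop
11. timeout(0):  <0:back v2 ->
12. deliver 1→3:  nop
13. deliver 0→3:  nop
14. deliver 1→4:  nop
15. deliver 1→3:  nop
16. propose(1,'x'):  nop
17. deliver 2→4:  nop
18. deliver 2→1:  nop
19. timeout(3):  <3:back v2 ->
20. deliver 0→1:  nop
21. deliver 0→2:  <2:back v0 s>
22. deliver 3→4:  nop
23. crash(3):  <3:✗back v2 ->

1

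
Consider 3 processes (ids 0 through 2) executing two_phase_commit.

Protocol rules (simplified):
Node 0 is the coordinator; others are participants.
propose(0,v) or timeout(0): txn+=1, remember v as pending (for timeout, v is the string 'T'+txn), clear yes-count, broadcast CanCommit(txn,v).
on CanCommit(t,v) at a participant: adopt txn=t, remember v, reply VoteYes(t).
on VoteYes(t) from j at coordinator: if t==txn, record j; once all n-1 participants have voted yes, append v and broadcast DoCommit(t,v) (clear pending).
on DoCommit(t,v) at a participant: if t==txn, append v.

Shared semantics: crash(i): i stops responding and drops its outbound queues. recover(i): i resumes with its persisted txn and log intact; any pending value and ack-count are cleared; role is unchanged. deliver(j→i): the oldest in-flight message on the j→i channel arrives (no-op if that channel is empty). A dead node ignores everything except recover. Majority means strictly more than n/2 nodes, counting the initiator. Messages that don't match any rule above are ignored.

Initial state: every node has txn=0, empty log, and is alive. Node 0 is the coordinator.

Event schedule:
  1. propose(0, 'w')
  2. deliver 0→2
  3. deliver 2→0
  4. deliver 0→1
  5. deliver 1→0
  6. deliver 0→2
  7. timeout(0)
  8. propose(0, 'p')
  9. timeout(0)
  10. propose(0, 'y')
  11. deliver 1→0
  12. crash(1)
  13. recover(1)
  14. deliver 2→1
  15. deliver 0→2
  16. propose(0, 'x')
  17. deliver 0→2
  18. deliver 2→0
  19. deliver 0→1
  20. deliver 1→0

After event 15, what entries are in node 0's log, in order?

e1 propose(0,'w'): 0[coor,t=1,-]
e2 deliver 0→2: 2[part,t=1,-]
e3 deliver 2→0: ·
e4 deliver 0→1: 1[part,t=1,-]
e5 deliver 1→0: 0[coor,t=1,w]
e6 deliver 0→2: 2[part,t=1,w]
e7 timeout(0): 0[coor,t=2,w]
e8 propose(0,'p'): 0[coor,t=3,w]
e9 timeout(0): 0[coor,t=4,w]
e10 propose(0,'y'): 0[coor,t=5,w]
e11 deliver 1→0: ·
e12 crash(1): 1[✗part,t=1,-]
e13 recover(1): 1[part,t=1,-]
e14 deliver 2→1: ·
e15 deliver 0→2: 2[part,t=2,w]

w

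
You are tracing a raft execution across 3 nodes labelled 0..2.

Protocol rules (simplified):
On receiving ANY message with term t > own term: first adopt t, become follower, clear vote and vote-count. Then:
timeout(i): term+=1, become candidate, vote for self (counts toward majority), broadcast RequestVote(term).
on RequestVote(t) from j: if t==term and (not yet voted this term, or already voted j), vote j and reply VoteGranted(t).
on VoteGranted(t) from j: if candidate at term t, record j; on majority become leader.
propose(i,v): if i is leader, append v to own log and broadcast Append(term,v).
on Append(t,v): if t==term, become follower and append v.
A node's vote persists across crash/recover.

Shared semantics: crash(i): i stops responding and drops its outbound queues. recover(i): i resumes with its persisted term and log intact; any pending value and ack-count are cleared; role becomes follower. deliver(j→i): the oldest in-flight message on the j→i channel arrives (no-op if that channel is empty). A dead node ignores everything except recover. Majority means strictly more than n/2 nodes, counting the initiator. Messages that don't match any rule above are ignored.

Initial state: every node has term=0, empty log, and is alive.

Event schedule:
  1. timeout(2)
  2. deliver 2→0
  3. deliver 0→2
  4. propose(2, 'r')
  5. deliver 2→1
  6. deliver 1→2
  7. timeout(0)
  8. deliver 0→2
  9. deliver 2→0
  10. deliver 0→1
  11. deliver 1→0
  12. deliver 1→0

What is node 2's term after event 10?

2

e1 timeout(2): 2[cand,t=1,-]
e2 deliver 2→0: 0[foll,t=1,-]
e3 deliver 0→2: 2[lead,t=1,-]
e4 propose(2,'r'): 2[lead,t=1,r]
e5 deliver 2→1: 1[foll,t=1,-]
e6 deliver 1→2: ·
e7 timeout(0): 0[cand,t=2,-]
e8 deliver 0→2: 2[foll,t=2,r]
e9 deliver 2→0: ·
e10 deliver 0→1: 1[foll,t=2,-]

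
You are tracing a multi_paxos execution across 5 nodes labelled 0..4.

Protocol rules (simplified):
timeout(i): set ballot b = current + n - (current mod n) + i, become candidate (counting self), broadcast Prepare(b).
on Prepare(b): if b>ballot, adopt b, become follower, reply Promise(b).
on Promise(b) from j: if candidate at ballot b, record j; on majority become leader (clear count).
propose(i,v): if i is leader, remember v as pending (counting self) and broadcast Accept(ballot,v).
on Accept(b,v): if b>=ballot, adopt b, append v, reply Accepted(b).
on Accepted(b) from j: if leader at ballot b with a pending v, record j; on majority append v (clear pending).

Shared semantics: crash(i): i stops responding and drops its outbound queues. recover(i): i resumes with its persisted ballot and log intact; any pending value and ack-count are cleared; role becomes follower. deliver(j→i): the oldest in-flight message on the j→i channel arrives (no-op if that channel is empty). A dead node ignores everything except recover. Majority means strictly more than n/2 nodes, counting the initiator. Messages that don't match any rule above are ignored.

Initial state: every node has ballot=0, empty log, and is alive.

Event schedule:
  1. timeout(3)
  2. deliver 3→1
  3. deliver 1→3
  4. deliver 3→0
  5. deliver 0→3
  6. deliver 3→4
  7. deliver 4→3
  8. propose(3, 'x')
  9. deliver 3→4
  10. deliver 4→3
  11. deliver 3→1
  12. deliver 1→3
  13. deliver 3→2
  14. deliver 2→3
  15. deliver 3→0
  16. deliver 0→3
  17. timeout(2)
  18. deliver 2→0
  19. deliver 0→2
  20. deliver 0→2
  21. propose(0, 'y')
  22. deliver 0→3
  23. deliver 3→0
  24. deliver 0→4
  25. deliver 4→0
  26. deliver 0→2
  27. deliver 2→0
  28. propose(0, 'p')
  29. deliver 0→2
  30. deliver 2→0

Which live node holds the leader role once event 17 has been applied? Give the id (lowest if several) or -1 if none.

3

[1] timeout(3) → N3(cand b8 [-])
[2] deliver 3→1 → N1(foll b8 [-])
[3] deliver 1→3 → ∅
[4] deliver 3→0 → N0(foll b8 [-])
[5] deliver 0→3 → N3(lead b8 [-])
[6] deliver 3→4 → N4(foll b8 [-])
[7] deliver 4→3 → ∅
[8] propose(3,'x') → ∅
[9] deliver 3→4 → N4(foll b8 [x])
[10] deliver 4→3 → ∅
[11] deliver 3→1 → N1(foll b8 [x])
[12] deliver 1→3 → N3(lead b8 [x])
[13] deliver 3→2 → N2(foll b8 [-])
[14] deliver 2→3 → ∅
[15] deliver 3→0 → N0(foll b8 [x])
[16] deliver 0→3 → ∅
[17] timeout(2) → N2(cand b12 [-])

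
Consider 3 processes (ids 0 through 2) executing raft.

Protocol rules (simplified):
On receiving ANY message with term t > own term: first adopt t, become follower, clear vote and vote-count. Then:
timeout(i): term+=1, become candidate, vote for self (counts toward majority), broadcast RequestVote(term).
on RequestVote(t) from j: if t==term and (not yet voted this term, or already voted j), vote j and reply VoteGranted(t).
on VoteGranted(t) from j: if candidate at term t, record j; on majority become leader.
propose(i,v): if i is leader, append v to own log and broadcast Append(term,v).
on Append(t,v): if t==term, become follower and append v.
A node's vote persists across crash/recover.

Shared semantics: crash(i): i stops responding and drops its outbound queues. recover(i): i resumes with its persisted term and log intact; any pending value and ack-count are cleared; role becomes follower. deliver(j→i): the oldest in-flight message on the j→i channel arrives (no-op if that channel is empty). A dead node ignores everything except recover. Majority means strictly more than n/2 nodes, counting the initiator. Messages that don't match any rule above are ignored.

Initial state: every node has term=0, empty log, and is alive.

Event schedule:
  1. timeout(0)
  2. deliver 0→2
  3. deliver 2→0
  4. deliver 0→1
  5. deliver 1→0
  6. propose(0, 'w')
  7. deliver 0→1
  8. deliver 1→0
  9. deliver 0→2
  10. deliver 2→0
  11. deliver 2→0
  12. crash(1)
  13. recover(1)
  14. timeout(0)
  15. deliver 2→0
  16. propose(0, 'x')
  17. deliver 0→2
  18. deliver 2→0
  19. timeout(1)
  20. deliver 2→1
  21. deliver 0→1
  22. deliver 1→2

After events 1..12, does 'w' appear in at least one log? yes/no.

1. timeout(0):  <0:cand t1 ->
2. deliver 0→2:  <2:foll t1 ->
3. deliver 2→0:  <0:lead t1 ->
4. deliver 0→1:  <1:foll t1 ->
5. deliver 1→0:  nop
6. propose(0,'w'):  <0:lead t1 w>
7. deliver 0→1:  <1:foll t1 w>
8. deliver 1→0:  nop
9. deliver 0→2:  <2:foll t1 w>
10. deliver 2→0:  nop
11. deliver 2→0:  nop
12. crash(1):  <1:✗foll t1 w>

yes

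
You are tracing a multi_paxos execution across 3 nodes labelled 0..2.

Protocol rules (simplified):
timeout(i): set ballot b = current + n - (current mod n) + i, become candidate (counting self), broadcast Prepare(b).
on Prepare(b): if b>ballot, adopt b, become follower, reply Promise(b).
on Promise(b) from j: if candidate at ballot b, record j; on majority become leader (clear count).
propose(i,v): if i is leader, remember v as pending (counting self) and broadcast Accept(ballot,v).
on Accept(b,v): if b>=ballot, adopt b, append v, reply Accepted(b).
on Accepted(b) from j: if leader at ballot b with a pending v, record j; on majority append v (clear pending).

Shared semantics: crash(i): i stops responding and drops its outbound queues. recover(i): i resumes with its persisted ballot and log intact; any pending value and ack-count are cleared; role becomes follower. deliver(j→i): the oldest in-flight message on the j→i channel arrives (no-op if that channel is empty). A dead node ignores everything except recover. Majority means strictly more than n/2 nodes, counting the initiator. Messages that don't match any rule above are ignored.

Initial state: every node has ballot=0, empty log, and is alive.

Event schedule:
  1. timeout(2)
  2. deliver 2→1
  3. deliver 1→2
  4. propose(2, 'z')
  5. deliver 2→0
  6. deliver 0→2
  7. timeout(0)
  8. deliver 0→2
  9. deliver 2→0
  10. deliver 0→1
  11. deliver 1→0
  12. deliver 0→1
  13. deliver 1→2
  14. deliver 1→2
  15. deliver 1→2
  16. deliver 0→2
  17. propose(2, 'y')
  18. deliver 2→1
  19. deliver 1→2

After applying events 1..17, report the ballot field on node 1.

6

e1 timeout(2): 2[cand,b=5,-]
e2 deliver 2→1: 1[foll,b=5,-]
e3 deliver 1→2: 2[lead,b=5,-]
e4 propose(2,'z'): ·
e5 deliver 2→0: 0[foll,b=5,-]
e6 deliver 0→2: ·
e7 timeout(0): 0[cand,b=6,-]
e8 deliver 0→2: 2[foll,b=6,-]
e9 deliver 2→0: ·
e10 deliver 0→1: 1[foll,b=6,-]
e11 deliver 1→0: 0[lead,b=6,-]
e12 deliver 0→1: ·
e13 deliver 1→2: ·
e14 deliver 1→2: ·
e15 deliver 1→2: ·
e16 deliver 0→2: ·
e17 propose(2,'y'): ·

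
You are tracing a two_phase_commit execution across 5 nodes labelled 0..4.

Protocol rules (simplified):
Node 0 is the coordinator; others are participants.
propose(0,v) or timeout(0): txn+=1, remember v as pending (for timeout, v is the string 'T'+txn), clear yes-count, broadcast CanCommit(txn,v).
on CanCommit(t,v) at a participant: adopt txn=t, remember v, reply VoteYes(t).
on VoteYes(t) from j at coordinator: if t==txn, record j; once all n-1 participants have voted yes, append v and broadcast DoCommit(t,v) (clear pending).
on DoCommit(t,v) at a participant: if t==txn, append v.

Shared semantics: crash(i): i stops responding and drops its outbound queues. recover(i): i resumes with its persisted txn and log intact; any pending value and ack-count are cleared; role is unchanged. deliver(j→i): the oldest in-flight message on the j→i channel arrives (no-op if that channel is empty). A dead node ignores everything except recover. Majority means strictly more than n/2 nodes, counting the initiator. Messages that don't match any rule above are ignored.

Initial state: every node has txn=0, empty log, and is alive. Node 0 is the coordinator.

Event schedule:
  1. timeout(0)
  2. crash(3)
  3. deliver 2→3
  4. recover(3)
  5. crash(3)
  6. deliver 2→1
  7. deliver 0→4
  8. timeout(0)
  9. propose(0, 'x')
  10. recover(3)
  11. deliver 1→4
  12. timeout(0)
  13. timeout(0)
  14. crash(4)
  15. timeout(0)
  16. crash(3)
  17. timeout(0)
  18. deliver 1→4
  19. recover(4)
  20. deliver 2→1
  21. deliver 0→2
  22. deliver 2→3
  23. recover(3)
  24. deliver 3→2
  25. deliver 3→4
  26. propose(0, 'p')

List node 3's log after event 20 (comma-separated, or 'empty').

empty

after 1 — timeout(0): n0:coor/t1/[-]
after 2 — crash(3): n3:✗part/t0/[-]
after 3 — deliver 2→3: ·
after 4 — recover(3): n3:part/t0/[-]
after 5 — crash(3): n3:✗part/t0/[-]
after 6 — deliver 2→1: ·
after 7 — deliver 0→4: n4:part/t1/[-]
after 8 — timeout(0): n0:coor/t2/[-]
after 9 — propose(0,'x'): n0:coor/t3/[-]
after 10 — recover(3): n3:part/t0/[-]
after 11 — deliver 1→4: ·
after 12 — timeout(0): n0:coor/t4/[-]
after 13 — timeout(0): n0:coor/t5/[-]
after 14 — crash(4): n4:✗part/t1/[-]
after 15 — timeout(0): n0:coor/t6/[-]
after 16 — crash(3): n3:✗part/t0/[-]
after 17 — timeout(0): n0:coor/t7/[-]
after 18 — deliver 1→4: ·
after 19 — recover(4): n4:part/t1/[-]
after 20 — deliver 2→1: ·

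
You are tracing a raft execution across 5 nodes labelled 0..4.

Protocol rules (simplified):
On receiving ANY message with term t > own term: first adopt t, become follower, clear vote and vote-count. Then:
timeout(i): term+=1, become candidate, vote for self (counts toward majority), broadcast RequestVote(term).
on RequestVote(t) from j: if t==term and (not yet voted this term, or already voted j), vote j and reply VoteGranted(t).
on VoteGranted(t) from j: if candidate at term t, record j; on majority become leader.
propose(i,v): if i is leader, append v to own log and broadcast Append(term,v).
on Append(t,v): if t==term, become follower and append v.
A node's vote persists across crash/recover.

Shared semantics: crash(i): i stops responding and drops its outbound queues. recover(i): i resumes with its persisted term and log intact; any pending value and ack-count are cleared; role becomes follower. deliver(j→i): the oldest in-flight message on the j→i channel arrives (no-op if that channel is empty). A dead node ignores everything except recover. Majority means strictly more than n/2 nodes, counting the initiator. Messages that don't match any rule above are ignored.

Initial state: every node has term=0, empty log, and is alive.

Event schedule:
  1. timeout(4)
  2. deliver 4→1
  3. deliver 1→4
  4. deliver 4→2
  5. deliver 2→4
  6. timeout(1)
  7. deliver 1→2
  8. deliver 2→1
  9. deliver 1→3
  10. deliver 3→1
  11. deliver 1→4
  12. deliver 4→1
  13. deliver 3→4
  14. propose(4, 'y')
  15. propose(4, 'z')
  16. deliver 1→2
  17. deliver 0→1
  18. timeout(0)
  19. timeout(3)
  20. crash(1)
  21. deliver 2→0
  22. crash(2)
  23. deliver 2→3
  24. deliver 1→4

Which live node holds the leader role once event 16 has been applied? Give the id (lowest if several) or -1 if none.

1

after 1 — timeout(4): n4:cand/t1/[-]
after 2 — deliver 4→1: n1:foll/t1/[-]
after 3 — deliver 1→4: ·
after 4 — deliver 4→2: n2:foll/t1/[-]
after 5 — deliver 2→4: n4:lead/t1/[-]
after 6 — timeout(1): n1:cand/t2/[-]
after 7 — deliver 1→2: n2:foll/t2/[-]
after 8 — deliver 2→1: ·
after 9 — deliver 1→3: n3:foll/t2/[-]
after 10 — deliver 3→1: n1:lead/t2/[-]
after 11 — deliver 1→4: n4:foll/t2/[-]
after 12 — deliver 4→1: ·
after 13 — deliver 3→4: ·
after 14 — propose(4,'y'): ·
after 15 — propose(4,'z'): ·
after 16 — deliver 1→2: ·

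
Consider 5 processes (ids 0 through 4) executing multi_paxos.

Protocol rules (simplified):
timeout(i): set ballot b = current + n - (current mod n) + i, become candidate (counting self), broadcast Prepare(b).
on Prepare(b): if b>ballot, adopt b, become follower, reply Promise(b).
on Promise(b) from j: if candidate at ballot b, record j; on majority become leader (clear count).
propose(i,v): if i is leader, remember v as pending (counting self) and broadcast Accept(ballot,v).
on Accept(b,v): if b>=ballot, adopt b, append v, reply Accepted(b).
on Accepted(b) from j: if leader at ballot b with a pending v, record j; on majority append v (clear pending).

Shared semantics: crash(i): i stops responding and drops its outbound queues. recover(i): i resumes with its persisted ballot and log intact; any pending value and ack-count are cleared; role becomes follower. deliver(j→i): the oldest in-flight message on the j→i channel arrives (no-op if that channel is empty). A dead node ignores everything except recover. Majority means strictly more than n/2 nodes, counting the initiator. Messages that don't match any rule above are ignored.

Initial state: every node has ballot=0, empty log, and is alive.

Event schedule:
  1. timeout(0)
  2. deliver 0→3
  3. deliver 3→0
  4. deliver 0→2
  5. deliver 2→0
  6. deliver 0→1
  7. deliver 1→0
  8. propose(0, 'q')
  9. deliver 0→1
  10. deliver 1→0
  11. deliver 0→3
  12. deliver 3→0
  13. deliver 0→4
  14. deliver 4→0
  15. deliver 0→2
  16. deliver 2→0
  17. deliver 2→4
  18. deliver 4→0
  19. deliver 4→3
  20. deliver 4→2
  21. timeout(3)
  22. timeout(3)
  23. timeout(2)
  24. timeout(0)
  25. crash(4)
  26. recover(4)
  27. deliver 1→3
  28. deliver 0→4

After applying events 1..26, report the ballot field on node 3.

18

e1 timeout(0): 0[cand,b=5,-]
e2 deliver 0→3: 3[foll,b=5,-]
e3 deliver 3→0: ·
e4 deliver 0→2: 2[foll,b=5,-]
e5 deliver 2→0: 0[lead,b=5,-]
e6 deliver 0→1: 1[foll,b=5,-]
e7 deliver 1→0: ·
e8 propose(0,'q'): ·
e9 deliver 0→1: 1[foll,b=5,q]
e10 deliver 1→0: ·
e11 deliver 0→3: 3[foll,b=5,q]
e12 deliver 3→0: 0[lead,b=5,q]
e13 deliver 0→4: 4[foll,b=5,-]
e14 deliver 4→0: ·
e15 deliver 0→2: 2[foll,b=5,q]
e16 deliver 2→0: ·
e17 deliver 2→4: ·
e18 deliver 4→0: ·
e19 deliver 4→3: ·
e20 deliver 4→2: ·
e21 timeout(3): 3[cand,b=13,q]
e22 timeout(3): 3[cand,b=18,q]
e23 timeout(2): 2[cand,b=12,q]
e24 timeout(0): 0[cand,b=10,q]
e25 crash(4): 4[✗foll,b=5,-]
e26 recover(4): 4[foll,b=5,-]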